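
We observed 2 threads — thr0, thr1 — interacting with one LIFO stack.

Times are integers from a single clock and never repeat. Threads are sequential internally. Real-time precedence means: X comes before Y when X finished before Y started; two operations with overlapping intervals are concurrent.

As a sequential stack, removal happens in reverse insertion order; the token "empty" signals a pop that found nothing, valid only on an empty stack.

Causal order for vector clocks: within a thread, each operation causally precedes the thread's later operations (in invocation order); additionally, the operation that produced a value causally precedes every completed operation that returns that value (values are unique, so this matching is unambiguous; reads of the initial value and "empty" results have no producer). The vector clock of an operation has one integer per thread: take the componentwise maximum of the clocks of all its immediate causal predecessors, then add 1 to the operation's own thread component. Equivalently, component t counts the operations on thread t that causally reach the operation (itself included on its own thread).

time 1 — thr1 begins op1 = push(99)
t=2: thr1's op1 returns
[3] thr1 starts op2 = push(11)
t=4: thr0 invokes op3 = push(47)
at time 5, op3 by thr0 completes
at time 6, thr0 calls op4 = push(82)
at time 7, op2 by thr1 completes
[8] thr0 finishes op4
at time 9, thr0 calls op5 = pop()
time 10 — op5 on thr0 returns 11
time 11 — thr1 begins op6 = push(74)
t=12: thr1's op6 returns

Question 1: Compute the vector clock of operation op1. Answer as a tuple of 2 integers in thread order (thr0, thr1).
(0, 1)

VC(op1, invoked at 1): no causal predecessors; +1 on thr1 → (0, 1)
VC(op3, invoked at 4): no causal predecessors; +1 on thr0 → (1, 0)
op2 (invocation 3): componentwise max over VC(op1)=(0, 1), +1 at thr1, giving (0, 2)
op4 (invocation 6): componentwise max over VC(op3)=(1, 0), +1 at thr0, giving (2, 0)
op6 (invocation 11): componentwise max over VC(op2)=(0, 2), +1 at thr1, giving (0, 3)
op5 (invocation 9): componentwise max over VC(op2)=(0, 2), VC(op4)=(2, 0), +1 at thr0, giving (3, 2)
target: VC(op1) = (0, 1)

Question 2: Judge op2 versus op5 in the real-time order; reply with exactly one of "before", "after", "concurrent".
before

op2 spans [3,7], op5 spans [9,10]
resp(op2)=7 < inv(op5)=9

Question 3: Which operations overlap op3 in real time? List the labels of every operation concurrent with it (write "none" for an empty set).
op2

op3 spans [4,5]; an op avoiding the whole window 4..5 is ordered, any other is concurrent
op1 [1,2]: before
op2 [3,7]: concurrent
op4 [6,8]: after
op5 [9,10]: after
op6 [11,12]: after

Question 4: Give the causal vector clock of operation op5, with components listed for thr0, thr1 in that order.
(3, 2)

op1, invoked 1, has no incoming edges; only thr1's bump applies → (0, 1)
op3, invoked 4, has no incoming edges; only thr0's bump applies → (1, 0)
invoked at 3, op2 merges VC(op1)=(0, 1) and bumps thr1's slot → (0, 2)
invoked at 6, op4 merges VC(op3)=(1, 0) and bumps thr0's slot → (2, 0)
invoked at 11, op6 merges VC(op2)=(0, 2) and bumps thr1's slot → (0, 3)
invoked at 9, op5 merges VC(op2)=(0, 2), VC(op4)=(2, 0) and bumps thr0's slot → (3, 2)
target: VC(op5) = (3, 2)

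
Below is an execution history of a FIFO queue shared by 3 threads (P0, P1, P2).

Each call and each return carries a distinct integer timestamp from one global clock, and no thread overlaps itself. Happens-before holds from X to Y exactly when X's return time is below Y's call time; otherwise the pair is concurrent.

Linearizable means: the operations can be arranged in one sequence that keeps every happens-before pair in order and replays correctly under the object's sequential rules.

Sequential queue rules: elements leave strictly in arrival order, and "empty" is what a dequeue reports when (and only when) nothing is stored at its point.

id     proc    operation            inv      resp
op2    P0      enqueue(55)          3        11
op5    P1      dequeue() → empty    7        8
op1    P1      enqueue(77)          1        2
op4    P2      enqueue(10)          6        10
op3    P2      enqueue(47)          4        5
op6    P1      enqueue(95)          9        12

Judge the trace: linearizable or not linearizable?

cut after 7 events: linearizable; cut after 8 events (op5 responds, time 8): not linearizable
a single order respects real time; the 3 completed FIFO queue operations fail replay along it
no completion choice of the 2 pending operations (op2, op4) rescues it — every subset was tried
one such order, op1, op3, op5 (pending dropped), breaks at step 3 where op5 dequeue() → empty is illegal

not linearizable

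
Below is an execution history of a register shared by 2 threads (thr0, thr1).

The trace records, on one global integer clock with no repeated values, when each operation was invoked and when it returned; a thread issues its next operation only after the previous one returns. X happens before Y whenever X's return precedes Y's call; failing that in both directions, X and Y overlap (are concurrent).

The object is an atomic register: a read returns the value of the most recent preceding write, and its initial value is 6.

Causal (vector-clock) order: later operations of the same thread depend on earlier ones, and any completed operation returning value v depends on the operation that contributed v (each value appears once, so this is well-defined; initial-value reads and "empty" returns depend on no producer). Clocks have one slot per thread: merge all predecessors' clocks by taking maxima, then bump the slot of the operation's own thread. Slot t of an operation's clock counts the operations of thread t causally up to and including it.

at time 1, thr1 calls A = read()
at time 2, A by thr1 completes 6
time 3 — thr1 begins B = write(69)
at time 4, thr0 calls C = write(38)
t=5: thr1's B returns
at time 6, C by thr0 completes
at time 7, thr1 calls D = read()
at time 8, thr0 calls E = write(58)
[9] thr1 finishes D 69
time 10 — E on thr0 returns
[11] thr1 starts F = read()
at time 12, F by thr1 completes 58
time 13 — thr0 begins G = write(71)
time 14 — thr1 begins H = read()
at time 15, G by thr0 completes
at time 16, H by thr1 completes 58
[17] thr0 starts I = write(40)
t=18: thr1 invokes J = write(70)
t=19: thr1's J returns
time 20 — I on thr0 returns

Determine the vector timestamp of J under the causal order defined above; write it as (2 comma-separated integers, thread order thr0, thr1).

root op A, invoked 1: fresh clock plus thr1's own tick → (0, 1)
root op C, invoked 4: fresh clock plus thr0's own tick → (1, 0)
B, invoked 3, takes VC(A)=(0, 1) under max, adds 1 for thr1 → (0, 2)
E, invoked 8, takes VC(C)=(1, 0) under max, adds 1 for thr0 → (2, 0)
D, invoked 7, takes VC(B)=(0, 2) under max, adds 1 for thr1 → (0, 3)
G, invoked 13, takes VC(E)=(2, 0) under max, adds 1 for thr0 → (3, 0)
I, invoked 17, takes VC(G)=(3, 0) under max, adds 1 for thr0 → (4, 0)
F, invoked 11, takes VC(D)=(0, 3), VC(E)=(2, 0) under max, adds 1 for thr1 → (2, 4)
H, invoked 14, takes VC(E)=(2, 0), VC(F)=(2, 4) under max, adds 1 for thr1 → (2, 5)
J, invoked 18, takes VC(H)=(2, 5) under max, adds 1 for thr1 → (2, 6)
target: VC(J) = (2, 6)

(2, 6)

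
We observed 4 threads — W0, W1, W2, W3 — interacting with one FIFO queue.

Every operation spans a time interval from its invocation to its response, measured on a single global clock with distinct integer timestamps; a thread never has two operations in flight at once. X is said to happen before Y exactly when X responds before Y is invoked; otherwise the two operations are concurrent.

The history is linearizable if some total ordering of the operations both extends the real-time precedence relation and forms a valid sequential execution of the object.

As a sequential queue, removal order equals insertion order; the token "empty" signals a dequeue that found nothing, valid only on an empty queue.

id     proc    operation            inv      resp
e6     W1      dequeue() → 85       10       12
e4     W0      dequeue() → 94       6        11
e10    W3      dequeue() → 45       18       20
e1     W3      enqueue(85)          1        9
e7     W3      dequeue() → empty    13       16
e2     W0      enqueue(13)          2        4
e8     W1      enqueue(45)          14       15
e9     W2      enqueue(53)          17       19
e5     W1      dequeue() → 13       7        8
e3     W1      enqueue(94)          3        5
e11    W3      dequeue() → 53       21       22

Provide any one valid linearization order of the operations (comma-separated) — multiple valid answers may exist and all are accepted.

after step 1 (e2 enqueue(13)): queue <13>
after step 2 (e1 enqueue(85)): queue <13,85>
after step 3 (e3 enqueue(94)): queue <13,85,94>
after step 4 (e5 dequeue() → 13): queue <85,94>
after step 5 (e6 dequeue() → 85): queue <94>
after step 6 (e4 dequeue() → 94): queue <>
after step 7 (e7 dequeue() → empty): queue <>
after step 8 (e8 enqueue(45)): queue <45>
after step 9 (e9 enqueue(53)): queue <45,53>
after step 10 (e10 dequeue() → 45): queue <53>
after step 11 (e11 dequeue() → 53): queue <>

e2, e1, e3, e5, e6, e4, e7, e8, e9, e10, e11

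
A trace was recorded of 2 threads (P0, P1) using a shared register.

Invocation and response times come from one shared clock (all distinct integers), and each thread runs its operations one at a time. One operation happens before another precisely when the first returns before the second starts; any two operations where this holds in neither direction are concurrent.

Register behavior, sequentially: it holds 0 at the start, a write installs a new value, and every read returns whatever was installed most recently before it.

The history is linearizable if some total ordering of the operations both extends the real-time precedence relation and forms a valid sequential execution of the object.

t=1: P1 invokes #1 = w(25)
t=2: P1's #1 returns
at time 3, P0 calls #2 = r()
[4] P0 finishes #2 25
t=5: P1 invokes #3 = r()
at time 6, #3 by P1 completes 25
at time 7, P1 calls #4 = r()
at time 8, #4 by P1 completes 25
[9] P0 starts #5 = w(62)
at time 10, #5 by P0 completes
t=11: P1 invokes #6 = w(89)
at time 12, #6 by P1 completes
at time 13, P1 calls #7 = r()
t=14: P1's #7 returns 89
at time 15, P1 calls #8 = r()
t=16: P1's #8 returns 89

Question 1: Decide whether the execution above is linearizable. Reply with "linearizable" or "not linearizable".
witness order: #1, #2, #3, #4, #5, #6, #7, #8
1. #1 w(25), leaving value 25
2. #2 r() → 25, leaving value 25
3. #3 r() → 25, leaving value 25
4. #4 r() → 25, leaving value 25
5. #5 w(62), leaving value 62
6. #6 w(89), leaving value 89
7. #7 r() → 89, leaving value 89
8. #8 r() → 89, leaving value 89

linearizable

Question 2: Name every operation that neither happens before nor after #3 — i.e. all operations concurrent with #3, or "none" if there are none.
concurrent with #3 ([5,6]): every op whose interval crosses 5..6
#1 [1,2]: before
#2 [3,4]: before
#4 [7,8]: after
#5 [9,10]: after
#6 [11,12]: after
#7 [13,14]: after
#8 [15,16]: after

none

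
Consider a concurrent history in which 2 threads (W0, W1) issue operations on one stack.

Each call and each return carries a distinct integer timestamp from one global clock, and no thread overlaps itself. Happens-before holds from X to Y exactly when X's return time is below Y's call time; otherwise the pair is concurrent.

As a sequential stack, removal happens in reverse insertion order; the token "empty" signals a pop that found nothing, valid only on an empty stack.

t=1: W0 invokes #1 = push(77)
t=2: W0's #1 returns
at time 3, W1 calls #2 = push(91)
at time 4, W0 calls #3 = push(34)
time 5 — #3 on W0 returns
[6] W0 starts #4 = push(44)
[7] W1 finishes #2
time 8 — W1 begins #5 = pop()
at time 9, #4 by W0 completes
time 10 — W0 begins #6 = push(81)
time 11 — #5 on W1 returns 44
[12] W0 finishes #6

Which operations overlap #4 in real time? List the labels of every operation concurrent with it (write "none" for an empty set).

#2, #5

concurrent with #4 ([6,9]): every op whose interval crosses 6..9
#1 [1,2]: before
#2 [3,7]: concurrent
#3 [4,5]: before
#5 [8,11]: concurrent
#6 [10,12]: after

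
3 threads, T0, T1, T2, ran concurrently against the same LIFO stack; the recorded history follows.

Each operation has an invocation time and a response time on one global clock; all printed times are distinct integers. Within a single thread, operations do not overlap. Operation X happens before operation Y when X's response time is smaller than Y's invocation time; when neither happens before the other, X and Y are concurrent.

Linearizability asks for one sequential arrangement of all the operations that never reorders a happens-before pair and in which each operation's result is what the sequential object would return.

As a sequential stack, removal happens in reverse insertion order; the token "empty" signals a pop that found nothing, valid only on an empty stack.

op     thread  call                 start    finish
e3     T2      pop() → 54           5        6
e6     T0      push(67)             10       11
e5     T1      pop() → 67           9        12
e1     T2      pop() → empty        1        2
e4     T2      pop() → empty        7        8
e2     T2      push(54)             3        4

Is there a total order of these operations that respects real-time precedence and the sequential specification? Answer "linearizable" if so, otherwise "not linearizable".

linearizable

witness order: e1, e2, e3, e4, e6, e5
1. e1 pop() → empty, leaving stack <>
2. e2 push(54), leaving stack <54>
3. e3 pop() → 54, leaving stack <>
4. e4 pop() → empty, leaving stack <>
5. e6 push(67), leaving stack <67>
6. e5 pop() → 67, leaving stack <>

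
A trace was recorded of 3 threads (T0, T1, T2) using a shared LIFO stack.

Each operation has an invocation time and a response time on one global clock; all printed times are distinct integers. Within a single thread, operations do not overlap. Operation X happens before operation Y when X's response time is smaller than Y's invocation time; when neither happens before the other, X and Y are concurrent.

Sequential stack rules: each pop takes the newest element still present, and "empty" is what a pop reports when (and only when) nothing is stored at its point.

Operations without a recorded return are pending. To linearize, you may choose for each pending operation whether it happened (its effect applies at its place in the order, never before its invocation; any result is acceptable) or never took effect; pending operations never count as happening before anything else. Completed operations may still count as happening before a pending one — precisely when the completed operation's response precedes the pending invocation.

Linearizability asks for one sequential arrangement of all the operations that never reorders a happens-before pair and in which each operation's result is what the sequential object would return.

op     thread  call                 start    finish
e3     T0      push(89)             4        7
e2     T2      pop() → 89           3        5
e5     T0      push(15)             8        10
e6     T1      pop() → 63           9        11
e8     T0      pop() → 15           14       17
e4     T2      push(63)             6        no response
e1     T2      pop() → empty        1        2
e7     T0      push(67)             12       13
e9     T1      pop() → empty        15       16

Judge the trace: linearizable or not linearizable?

not linearizable

events 1..15 are fine; event 16 — the response of e9 at time 16 — makes the prefix non-linearizable
all 4 real-time-respecting orders fail — 7 completed LIFO stack operations, no legal replay
no escape via the 2 pending operations (e4, e8): every completion choice fails
for example e1, e2, e3, e5, e6, e7, e9 (pending dropped) fails at step 2: e2 pop() → 89 is not legal there
for example e1, e2, e3, e6, e5, e7, e9 (pending dropped) fails at step 2: e2 pop() → 89 is not legal there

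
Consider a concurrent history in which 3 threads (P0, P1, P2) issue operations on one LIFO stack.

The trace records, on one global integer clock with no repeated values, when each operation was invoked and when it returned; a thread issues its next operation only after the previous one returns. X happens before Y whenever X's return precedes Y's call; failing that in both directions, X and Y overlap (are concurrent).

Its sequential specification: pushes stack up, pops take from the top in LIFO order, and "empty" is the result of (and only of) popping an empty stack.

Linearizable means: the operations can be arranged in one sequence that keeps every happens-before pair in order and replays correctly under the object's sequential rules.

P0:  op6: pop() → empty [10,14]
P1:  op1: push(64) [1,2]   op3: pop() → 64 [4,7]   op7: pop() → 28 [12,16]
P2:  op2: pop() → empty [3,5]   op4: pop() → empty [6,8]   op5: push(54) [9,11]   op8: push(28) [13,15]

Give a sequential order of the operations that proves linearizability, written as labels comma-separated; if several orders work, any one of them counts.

op1, op3, op2, op4, op6, op5, op8, op7

1. op1 push(64), leaving stack <64>
2. op3 pop() → 64, leaving stack <>
3. op2 pop() → empty, leaving stack <>
4. op4 pop() → empty, leaving stack <>
5. op6 pop() → empty, leaving stack <>
6. op5 push(54), leaving stack <54>
7. op8 push(28), leaving stack <54,28>
8. op7 pop() → 28, leaving stack <54>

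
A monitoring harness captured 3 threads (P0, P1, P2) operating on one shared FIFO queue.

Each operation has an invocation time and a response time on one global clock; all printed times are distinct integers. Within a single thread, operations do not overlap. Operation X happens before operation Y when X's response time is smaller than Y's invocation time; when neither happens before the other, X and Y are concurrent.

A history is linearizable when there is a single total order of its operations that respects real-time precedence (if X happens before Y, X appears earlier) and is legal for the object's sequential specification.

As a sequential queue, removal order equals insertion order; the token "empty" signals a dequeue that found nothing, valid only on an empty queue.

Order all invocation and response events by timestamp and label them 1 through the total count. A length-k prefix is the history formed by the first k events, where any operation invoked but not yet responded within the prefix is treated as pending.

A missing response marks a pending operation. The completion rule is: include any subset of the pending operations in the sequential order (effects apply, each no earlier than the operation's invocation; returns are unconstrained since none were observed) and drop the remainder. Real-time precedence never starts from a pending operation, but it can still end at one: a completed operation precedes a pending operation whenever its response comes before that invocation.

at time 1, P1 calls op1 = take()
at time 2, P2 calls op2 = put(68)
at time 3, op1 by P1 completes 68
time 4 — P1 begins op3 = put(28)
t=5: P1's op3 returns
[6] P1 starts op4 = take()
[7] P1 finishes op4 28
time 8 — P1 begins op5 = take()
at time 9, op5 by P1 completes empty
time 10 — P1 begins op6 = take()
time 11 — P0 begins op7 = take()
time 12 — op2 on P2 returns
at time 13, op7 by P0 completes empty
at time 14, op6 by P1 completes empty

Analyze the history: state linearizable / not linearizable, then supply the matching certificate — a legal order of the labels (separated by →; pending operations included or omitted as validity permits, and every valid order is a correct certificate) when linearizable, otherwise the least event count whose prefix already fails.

step 1: op2 put(68) — queue <68>
step 2: op1 take() → 68 — queue <>
step 3: op3 put(28) — queue <28>
step 4: op4 take() → 28 — queue <>
step 5: op5 take() → empty — queue <>
step 6: op6 take() → empty — queue <>
step 7: op7 take() → empty — queue <>

linearizable — witness: op2 → op1 → op3 → op4 → op5 → op6 → op7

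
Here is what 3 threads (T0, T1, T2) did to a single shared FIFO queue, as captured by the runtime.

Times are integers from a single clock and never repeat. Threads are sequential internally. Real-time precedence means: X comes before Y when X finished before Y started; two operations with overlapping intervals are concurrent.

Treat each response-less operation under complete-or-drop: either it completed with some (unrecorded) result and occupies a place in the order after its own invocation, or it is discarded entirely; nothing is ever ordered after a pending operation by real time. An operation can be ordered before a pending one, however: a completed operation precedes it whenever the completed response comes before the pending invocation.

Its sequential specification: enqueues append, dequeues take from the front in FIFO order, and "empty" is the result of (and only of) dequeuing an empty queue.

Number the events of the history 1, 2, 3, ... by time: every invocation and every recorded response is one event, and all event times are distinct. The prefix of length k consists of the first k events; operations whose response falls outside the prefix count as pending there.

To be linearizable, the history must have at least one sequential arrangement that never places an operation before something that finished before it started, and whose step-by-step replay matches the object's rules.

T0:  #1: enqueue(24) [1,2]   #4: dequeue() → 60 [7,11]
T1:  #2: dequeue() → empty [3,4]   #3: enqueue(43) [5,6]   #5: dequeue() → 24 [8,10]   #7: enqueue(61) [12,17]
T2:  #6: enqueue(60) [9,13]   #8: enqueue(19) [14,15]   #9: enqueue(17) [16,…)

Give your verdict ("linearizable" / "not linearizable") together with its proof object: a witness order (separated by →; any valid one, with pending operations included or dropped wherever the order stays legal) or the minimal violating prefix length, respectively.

the violation lands at event 4, #2's response at time 4: events 1..3 linearize, events 1..4 do not
the completed operations (2 total) allow one real-time order; the FIFO queue replay rejects it
one such order, #1, #2, breaks at step 2 where #2 dequeue() → empty is illegal

not linearizable — minimal violating prefix: 4 events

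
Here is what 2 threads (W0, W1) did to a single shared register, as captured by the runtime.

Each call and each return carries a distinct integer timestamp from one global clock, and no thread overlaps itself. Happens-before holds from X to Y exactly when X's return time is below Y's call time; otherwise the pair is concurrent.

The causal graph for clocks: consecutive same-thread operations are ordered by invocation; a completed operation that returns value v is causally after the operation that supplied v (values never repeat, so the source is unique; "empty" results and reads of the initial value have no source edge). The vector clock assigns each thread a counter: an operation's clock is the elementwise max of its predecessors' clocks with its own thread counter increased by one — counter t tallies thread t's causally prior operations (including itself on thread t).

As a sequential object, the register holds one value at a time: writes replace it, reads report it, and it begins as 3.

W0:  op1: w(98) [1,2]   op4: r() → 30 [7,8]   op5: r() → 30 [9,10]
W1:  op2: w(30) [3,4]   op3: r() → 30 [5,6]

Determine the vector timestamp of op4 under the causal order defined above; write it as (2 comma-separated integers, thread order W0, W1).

op2 (invocation 3): nothing precedes it; W1's component alone gives (0, 1)
op1 (invocation 1): nothing precedes it; W0's component alone gives (1, 0)
VC(op3, invoked at 5): max of VC(op2)=(0, 1), then +1 on thread W1 → (0, 2)
VC(op4, invoked at 7): max of VC(op1)=(1, 0), VC(op2)=(0, 1), then +1 on thread W0 → (2, 1)
VC(op5, invoked at 9): max of VC(op2)=(0, 1), VC(op4)=(2, 1), then +1 on thread W0 → (3, 1)
target: VC(op4) = (2, 1)

(2, 1)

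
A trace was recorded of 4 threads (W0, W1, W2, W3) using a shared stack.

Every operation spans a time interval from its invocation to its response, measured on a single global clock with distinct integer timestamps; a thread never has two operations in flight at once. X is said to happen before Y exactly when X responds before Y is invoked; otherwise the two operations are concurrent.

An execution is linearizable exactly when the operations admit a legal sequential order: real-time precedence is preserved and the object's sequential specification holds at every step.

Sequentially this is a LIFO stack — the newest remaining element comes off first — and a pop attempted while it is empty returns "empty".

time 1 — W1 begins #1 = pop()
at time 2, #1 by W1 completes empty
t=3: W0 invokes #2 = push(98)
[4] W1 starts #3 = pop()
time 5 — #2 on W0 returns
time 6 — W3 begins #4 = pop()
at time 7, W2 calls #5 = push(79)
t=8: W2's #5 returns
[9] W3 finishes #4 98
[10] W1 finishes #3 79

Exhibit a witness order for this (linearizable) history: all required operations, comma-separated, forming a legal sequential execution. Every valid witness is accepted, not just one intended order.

1. #1 pop() → empty, leaving stack <>
2. #2 push(98), leaving stack <98>
3. #4 pop() → 98, leaving stack <>
4. #5 push(79), leaving stack <79>
5. #3 pop() → 79, leaving stack <>

#1, #2, #4, #5, #3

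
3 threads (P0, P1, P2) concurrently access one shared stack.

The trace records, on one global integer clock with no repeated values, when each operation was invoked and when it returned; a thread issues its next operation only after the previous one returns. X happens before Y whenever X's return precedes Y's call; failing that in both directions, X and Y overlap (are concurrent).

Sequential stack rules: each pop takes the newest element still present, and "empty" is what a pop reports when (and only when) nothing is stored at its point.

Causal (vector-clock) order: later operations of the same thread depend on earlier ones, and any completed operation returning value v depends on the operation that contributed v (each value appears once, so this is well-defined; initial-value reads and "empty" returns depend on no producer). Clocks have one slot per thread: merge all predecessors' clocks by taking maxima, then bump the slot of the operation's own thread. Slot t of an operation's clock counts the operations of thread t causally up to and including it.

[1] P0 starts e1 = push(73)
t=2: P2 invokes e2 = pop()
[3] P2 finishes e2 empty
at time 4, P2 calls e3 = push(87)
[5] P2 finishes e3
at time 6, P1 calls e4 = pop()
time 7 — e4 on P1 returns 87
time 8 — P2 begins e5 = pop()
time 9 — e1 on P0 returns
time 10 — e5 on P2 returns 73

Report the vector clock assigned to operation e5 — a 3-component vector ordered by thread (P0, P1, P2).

invoked at 2, e2 has no predecessors; its own P2 bump gives (0, 0, 1)
invoked at 1, e1 has no predecessors; its own P0 bump gives (1, 0, 0)
VC(e3, invoked at 4): max of VC(e2)=(0, 0, 1), then +1 on thread P2 → (0, 0, 2)
VC(e4, invoked at 6): max of VC(e3)=(0, 0, 2), then +1 on thread P1 → (0, 1, 2)
VC(e5, invoked at 8): max of VC(e1)=(1, 0, 0), VC(e3)=(0, 0, 2), then +1 on thread P2 → (1, 0, 3)
target: VC(e5) = (1, 0, 3)

(1, 0, 3)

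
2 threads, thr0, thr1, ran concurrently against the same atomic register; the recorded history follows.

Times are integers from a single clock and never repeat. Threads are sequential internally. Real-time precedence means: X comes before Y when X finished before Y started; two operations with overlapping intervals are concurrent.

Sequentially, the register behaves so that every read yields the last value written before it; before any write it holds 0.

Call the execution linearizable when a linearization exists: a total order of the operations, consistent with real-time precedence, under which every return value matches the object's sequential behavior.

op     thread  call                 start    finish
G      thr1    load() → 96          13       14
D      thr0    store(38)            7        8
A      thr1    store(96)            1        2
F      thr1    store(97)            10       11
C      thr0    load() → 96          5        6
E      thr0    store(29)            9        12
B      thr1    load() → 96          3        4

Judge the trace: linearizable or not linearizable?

not linearizable

prefix check: 1..13 passes, 1..14 fails once G's time-14 response joins
the 7 completed operations admit 2 real-time orders; each fails the atomic register replay
for example A, B, C, D, E, F, G fails at step 7: G load() → 96 is not legal there
for example A, B, C, D, F, E, G fails at step 7: G load() → 96 is not legal there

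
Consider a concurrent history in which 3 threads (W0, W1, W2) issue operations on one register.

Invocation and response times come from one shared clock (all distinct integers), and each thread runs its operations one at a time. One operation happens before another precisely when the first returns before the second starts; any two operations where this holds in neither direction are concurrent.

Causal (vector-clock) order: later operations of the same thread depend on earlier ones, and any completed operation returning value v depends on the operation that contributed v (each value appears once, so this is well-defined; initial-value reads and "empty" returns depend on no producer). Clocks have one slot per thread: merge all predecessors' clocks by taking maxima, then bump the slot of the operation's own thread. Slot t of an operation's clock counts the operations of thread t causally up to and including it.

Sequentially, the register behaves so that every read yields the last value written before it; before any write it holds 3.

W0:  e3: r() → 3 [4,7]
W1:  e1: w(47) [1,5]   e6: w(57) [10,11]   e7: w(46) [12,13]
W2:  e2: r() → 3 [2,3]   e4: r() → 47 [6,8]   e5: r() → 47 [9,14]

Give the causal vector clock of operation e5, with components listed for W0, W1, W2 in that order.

(0, 1, 3)

root op e2, invoked 2: fresh clock plus W2's own tick → (0, 0, 1)
root op e1, invoked 1: fresh clock plus W1's own tick → (0, 1, 0)
root op e3, invoked 4: fresh clock plus W0's own tick → (1, 0, 0)
e6 (invocation 10): componentwise max over VC(e1)=(0, 1, 0), +1 at W1, giving (0, 2, 0)
e4 (invocation 6): componentwise max over VC(e1)=(0, 1, 0), VC(e2)=(0, 0, 1), +1 at W2, giving (0, 1, 2)
e7 (invocation 12): componentwise max over VC(e6)=(0, 2, 0), +1 at W1, giving (0, 3, 0)
e5 (invocation 9): componentwise max over VC(e1)=(0, 1, 0), VC(e4)=(0, 1, 2), +1 at W2, giving (0, 1, 3)
target: VC(e5) = (0, 1, 3)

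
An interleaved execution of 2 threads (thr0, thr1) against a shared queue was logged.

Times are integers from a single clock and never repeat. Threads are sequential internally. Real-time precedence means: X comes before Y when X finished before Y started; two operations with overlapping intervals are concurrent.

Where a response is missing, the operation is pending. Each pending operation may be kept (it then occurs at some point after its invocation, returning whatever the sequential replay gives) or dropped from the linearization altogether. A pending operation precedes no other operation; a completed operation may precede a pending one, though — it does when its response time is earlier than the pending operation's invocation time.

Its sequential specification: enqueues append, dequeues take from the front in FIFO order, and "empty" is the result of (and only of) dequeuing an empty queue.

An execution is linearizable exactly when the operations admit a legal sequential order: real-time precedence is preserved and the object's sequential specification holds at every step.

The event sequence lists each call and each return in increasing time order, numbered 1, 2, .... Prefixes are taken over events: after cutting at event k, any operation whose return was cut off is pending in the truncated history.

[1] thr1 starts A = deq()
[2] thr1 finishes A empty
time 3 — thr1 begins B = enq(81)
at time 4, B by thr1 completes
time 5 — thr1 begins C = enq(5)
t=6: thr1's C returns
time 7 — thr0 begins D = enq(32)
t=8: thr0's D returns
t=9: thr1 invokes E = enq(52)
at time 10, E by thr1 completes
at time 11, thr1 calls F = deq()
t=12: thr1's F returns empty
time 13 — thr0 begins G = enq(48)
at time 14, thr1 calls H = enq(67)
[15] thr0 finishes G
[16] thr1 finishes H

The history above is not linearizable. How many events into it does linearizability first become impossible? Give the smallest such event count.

events 1..11 are linearizable, e.g. via A, B, C, D, E:
step 1: A deq() → empty — queue <>
step 2: B enq(81) — queue <81>
step 3: C enq(5) — queue <81,5>
step 4: D enq(32) — queue <81,5,32>
step 5: E enq(52) — queue <81,5,32,52>
at event 12 (F's time-12 response) nothing linearizes any more
for example A, B, C, D, E, F fails at step 6: F deq() → empty is not legal there

12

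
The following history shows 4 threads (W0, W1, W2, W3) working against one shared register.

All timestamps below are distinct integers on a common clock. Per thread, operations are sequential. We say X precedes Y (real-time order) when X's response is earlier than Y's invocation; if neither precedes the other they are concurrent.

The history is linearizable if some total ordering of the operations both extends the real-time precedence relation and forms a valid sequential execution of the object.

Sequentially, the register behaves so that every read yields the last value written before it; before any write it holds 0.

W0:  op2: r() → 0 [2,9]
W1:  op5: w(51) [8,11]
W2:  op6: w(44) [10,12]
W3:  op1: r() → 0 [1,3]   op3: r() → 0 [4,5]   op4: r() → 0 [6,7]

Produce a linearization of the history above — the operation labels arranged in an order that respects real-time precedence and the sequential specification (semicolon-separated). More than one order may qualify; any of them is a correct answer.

op1; op2; op3; op4; op5; op6

after step 1 (op1 r() → 0): value 0
after step 2 (op2 r() → 0): value 0
after step 3 (op3 r() → 0): value 0
after step 4 (op4 r() → 0): value 0
after step 5 (op5 w(51)): value 51
after step 6 (op6 w(44)): value 44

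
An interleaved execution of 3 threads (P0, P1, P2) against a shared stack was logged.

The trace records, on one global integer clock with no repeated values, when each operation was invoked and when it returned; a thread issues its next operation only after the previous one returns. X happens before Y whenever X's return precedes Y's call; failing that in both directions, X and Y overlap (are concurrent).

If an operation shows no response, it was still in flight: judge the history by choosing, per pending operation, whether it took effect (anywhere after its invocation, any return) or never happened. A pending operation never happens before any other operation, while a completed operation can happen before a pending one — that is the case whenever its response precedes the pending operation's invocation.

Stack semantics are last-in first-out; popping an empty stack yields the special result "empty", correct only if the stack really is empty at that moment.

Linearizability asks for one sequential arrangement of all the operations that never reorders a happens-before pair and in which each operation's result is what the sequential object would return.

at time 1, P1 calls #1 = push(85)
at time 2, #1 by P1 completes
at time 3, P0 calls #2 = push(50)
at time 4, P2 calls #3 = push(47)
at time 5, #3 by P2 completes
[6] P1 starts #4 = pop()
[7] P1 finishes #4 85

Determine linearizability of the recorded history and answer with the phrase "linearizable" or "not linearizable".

not linearizable

through event 6 a valid linearization exists; event 7 (#4 responding at time 7) ends that
a single order respects real time; the 3 completed stack operations fail replay along it
include/drop combinations of the 1 pending operation (#2) were all tried; none helps
e.g. #1, #3, #4 (pending dropped): illegal at step 3, since #4 pop() → 85 cannot apply there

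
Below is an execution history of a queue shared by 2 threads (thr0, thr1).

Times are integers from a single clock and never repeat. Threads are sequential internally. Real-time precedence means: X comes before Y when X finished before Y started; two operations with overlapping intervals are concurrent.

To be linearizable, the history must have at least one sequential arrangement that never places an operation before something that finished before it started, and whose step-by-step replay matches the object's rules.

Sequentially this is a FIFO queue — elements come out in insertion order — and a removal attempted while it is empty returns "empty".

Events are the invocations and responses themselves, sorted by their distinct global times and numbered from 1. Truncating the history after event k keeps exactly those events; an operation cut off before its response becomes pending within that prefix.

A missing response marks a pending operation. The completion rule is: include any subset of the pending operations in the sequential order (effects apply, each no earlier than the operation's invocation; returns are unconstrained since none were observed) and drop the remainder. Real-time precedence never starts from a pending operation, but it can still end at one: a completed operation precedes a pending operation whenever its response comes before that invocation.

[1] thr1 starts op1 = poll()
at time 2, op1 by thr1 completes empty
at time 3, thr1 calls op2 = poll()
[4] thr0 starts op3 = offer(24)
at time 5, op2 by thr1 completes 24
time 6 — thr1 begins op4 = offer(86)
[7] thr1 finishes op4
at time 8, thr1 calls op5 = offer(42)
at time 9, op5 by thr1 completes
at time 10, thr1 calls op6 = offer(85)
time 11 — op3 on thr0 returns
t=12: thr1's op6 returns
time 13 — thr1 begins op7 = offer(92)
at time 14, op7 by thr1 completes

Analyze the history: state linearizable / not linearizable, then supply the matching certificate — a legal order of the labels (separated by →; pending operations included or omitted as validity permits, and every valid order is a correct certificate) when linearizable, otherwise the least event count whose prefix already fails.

1. op1 poll() → empty, leaving queue <>
2. op3 offer(24), leaving queue <24>
3. op2 poll() → 24, leaving queue <>
4. op4 offer(86), leaving queue <86>
5. op5 offer(42), leaving queue <86,42>
6. op6 offer(85), leaving queue <86,42,85>
7. op7 offer(92), leaving queue <86,42,85,92>

linearizable — witness: op1 → op3 → op2 → op4 → op5 → op6 → op7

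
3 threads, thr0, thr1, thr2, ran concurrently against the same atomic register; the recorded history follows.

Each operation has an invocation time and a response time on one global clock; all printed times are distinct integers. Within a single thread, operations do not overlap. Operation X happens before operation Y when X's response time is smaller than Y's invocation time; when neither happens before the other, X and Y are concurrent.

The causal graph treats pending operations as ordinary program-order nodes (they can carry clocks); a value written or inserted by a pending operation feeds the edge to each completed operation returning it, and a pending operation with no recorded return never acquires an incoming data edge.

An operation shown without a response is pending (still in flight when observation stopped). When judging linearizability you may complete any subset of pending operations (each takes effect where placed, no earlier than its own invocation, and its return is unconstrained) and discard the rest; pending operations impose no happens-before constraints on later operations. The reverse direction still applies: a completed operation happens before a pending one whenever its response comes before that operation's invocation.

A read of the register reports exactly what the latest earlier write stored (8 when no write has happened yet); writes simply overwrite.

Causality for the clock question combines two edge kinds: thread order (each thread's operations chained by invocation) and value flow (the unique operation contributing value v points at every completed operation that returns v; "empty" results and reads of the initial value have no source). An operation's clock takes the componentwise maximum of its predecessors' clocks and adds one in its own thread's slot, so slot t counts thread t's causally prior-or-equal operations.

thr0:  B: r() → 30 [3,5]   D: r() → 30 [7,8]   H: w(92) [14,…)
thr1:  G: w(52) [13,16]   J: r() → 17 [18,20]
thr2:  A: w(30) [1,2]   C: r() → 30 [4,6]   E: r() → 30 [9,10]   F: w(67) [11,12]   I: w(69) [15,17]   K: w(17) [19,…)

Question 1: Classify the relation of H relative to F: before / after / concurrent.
after

H spans [14,…), F spans [11,12]
resp(F)=12 < inv(H)=14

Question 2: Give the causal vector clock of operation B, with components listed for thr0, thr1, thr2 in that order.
(1, 0, 1)

invoked at 1, A has no predecessors; its own thr2 bump gives (0, 0, 1)
invoked at 13, G has no predecessors; its own thr1 bump gives (0, 1, 0)
from VC(A)=(0, 0, 1), C (invoked 4) maxes components and bumps thr2 → (0, 0, 2)
from VC(A)=(0, 0, 1), B (invoked 3) maxes components and bumps thr0 → (1, 0, 1)
from VC(A)=(0, 0, 1), VC(C)=(0, 0, 2), E (invoked 9) maxes components and bumps thr2 → (0, 0, 3)
from VC(A)=(0, 0, 1), VC(B)=(1, 0, 1), D (invoked 7) maxes components and bumps thr0 → (2, 0, 1)
from VC(E)=(0, 0, 3), F (invoked 11) maxes components and bumps thr2 → (0, 0, 4)
from VC(D)=(2, 0, 1), H (invoked 14) maxes components and bumps thr0 → (3, 0, 1)
from VC(F)=(0, 0, 4), I (invoked 15) maxes components and bumps thr2 → (0, 0, 5)
from VC(I)=(0, 0, 5), K (invoked 19) maxes components and bumps thr2 → (0, 0, 6)
from VC(G)=(0, 1, 0), VC(K)=(0, 0, 6), J (invoked 18) maxes components and bumps thr1 → (0, 2, 6)
target: VC(B) = (1, 0, 1)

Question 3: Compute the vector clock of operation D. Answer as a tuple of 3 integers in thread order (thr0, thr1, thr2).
(2, 0, 1)

A, invoked 1, has no incoming edges; only thr2's bump applies → (0, 0, 1)
G, invoked 13, has no incoming edges; only thr1's bump applies → (0, 1, 0)
C, invoked 4, takes VC(A)=(0, 0, 1) under max, adds 1 for thr2 → (0, 0, 2)
B, invoked 3, takes VC(A)=(0, 0, 1) under max, adds 1 for thr0 → (1, 0, 1)
E, invoked 9, takes VC(A)=(0, 0, 1), VC(C)=(0, 0, 2) under max, adds 1 for thr2 → (0, 0, 3)
D, invoked 7, takes VC(A)=(0, 0, 1), VC(B)=(1, 0, 1) under max, adds 1 for thr0 → (2, 0, 1)
F, invoked 11, takes VC(E)=(0, 0, 3) under max, adds 1 for thr2 → (0, 0, 4)
H, invoked 14, takes VC(D)=(2, 0, 1) under max, adds 1 for thr0 → (3, 0, 1)
I, invoked 15, takes VC(F)=(0, 0, 4) under max, adds 1 for thr2 → (0, 0, 5)
K, invoked 19, takes VC(I)=(0, 0, 5) under max, adds 1 for thr2 → (0, 0, 6)
J, invoked 18, takes VC(G)=(0, 1, 0), VC(K)=(0, 0, 6) under max, adds 1 for thr1 → (0, 2, 6)
target: VC(D) = (2, 0, 1)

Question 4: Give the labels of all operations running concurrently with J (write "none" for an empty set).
H, K

J spans [18,20]: anything still running between times 18 and 20 counts as concurrent
A [1,2]: before
B [3,5]: before
C [4,6]: before
D [7,8]: before
E [9,10]: before
F [11,12]: before
G [13,16]: before
H [14,…): concurrent
I [15,17]: before
K [19,…): concurrent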